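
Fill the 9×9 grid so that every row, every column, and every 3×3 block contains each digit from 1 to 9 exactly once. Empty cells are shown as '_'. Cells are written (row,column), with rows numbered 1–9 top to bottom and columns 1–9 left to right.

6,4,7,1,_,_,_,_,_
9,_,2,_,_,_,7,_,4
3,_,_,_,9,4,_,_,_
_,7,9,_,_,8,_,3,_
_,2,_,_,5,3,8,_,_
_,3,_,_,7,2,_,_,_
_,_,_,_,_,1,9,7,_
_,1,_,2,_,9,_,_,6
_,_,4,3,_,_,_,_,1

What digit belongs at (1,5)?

2

(1,6) = 5 (sole candidate).
(2,6) = 6 (sole candidate).
(9,6) = 7 (sole candidate).
(2,4) = 8 (sole candidate).
(2,5) = 3 (sole candidate).
(3,4) = 7 (sole candidate).
(1,5) = 2: row 1 has {1,4,5,6,7}; col 5 has {3,5,7,9}; box has {1,3,4,5,6,7,8,9} → only 2 remains.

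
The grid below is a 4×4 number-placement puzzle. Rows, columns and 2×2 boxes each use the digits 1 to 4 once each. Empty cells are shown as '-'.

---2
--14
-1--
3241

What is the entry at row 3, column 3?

row 1, column 3 = 3: row 1 has {2}; col 3 has {1,4}; box has {1,2,4} → only 3 remains.
row 2, column 1 = 2: row 2 has {1,4}; col 1 has {3}; box has {} → only 2 remains.
row 2, column 2 = 3: row 2 has {1,2,4}; col 2 has {1,2}; box has {2} → only 3 remains.
row 3, column 1 = 4: row 3 has {1}; col 1 has {2,3}; box has {1,2,3} → only 4 remains.
row 3, column 3 = 2: row 3 has {1,4}; col 3 has {1,3,4}; box has {1,4} → only 2 remains.

2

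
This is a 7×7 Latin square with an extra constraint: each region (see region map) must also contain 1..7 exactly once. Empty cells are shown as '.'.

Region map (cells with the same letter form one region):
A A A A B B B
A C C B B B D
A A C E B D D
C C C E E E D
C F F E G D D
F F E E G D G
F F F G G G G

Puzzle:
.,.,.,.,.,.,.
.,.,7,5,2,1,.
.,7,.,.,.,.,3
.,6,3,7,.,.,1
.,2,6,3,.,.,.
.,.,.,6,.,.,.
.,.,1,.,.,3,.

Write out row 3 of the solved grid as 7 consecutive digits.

r2c2 = 4 (sole candidate).
r2c7 = 6 (sole candidate).
r7c2 = 5 (sole candidate).
r2c1 = 3 (sole candidate).
r6c2 = 3 (sole candidate).
r1c2 = 1 (sole candidate).
r1c5 = 3 (hidden single in row 1).
r3c4 = 1: in row 3, 1 can only go here (every other open cell in that row sees a 1).
r6c5 = 1 (hidden single in row 6).
r5c1 = 1 (hidden single in row 5).
r7c5 = 6 (hidden single in row 7).
r3c5 = 4: row 3 has {1,3,7}; col 5 has {1,2,3,6}; region has {1,2,3,5} → only 4 remains.
r4c5 = 5 (sole candidate).
r5c5 = 7 (sole candidate).
r1c7 = 7 (sole candidate).
r4c1 = 2 (sole candidate).
r4c6 = 4 (sole candidate).
r5c6 = 5 (sole candidate).
r5c7 = 4 (sole candidate).
r6c3 = 2 (sole candidate).
r6c6 = 7 (sole candidate).
r6c7 = 5 (sole candidate).
r7c7 = 2 (sole candidate).
r1c6 = 6 (sole candidate).
r3c3 = 5: row 3 has {1,3,4,7}; col 3 has {1,2,3,6,7}; region has {1,2,3,4,6,7} → only 5 remains.
r3c6 = 2: row 3 has {1,3,4,5,7}; col 6 has {1,3,4,5,6,7}; region has {1,3,4,5,6,7} → only 2 remains.
r6c1 = 4 (sole candidate).
r7c1 = 7 (sole candidate).
r7c4 = 4 (sole candidate).
r1c1 = 5 (sole candidate).
r1c3 = 4 (sole candidate).
r1c4 = 2 (sole candidate).
r3c1 = 6: row 3 has {1,2,3,4,5,7}; col 1 has {1,2,3,4,5,7}; region has {1,2,3,4,5,7} → only 6 remains.

6751423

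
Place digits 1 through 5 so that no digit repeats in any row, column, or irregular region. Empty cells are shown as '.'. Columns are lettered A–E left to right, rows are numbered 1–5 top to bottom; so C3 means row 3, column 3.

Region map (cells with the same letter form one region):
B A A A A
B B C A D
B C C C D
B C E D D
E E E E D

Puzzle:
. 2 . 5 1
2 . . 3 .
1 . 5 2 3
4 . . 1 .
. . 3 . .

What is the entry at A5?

A1 = 3: row 1 has {1,2,5}; col 1 has {1,2,4}; region has {1,2,4} → only 3 remains.
C1 = 4: row 1 has {1,2,3,5}; col 3 has {3,5}; region has {1,2,3,5} → only 4 remains.
B2 = 5: row 2 has {2,3}; col 2 has {2}; region has {1,2,3,4} → only 5 remains.
C2 = 1: row 2 has {2,3,5}; col 3 has {3,4,5}; region has {2,5} → only 1 remains.
E2 = 4: row 2 has {1,2,3,5}; col 5 has {1,3}; region has {1,3} → only 4 remains.
B3 = 4: row 3 has {1,2,3,5}; col 2 has {2,5}; region has {1,2,5} → only 4 remains.
B4 = 3: row 4 has {1,4}; col 2 has {2,4,5}; region has {1,2,4,5} → only 3 remains.
C4 = 2: row 4 has {1,3,4}; col 3 has {1,3,4,5}; region has {3} → only 2 remains.
E4 = 5: row 4 has {1,2,3,4}; col 5 has {1,3,4}; region has {1,3,4} → only 5 remains.
A5 = 5: row 5 has {3}; col 1 has {1,2,3,4}; region has {2,3} → only 5 remains.

5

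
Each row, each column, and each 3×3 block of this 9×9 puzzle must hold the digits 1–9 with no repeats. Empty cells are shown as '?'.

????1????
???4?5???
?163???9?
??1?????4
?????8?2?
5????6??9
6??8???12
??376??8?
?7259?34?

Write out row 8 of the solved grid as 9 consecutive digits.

R8C9 = 5: row 8 has {3,6,7,8}; col 9 has {2,4,9}; box has {1,2,3,4,8} → only 5 remains.
R9C6 = 1 (sole candidate).
R9C9 = 6 (sole candidate).
R8C7 = 9: row 8 has {3,5,6,7,8}; col 7 has {3}; box has {1,2,3,4,5,6,8} → only 9 remains.
R9C1 = 8 (sole candidate).
R7C7 = 7 (sole candidate).
R8C2 = 4: row 8 has {3,5,6,7,8,9}; col 2 has {1,7}; box has {2,3,6,7,8} → only 4 remains.
R8C6 = 2: row 8 has {3,4,5,6,7,8,9}; col 6 has {1,5,6,8}; box has {1,5,6,7,8,9} → only 2 remains.
R3C6 = 7 (sole candidate).
R3C9 = 8 (sole candidate).
R8C1 = 1: row 8 has {2,3,4,5,6,7,8,9}; col 1 has {5,6,8}; box has {2,3,4,6,7,8} → only 1 remains.

143762985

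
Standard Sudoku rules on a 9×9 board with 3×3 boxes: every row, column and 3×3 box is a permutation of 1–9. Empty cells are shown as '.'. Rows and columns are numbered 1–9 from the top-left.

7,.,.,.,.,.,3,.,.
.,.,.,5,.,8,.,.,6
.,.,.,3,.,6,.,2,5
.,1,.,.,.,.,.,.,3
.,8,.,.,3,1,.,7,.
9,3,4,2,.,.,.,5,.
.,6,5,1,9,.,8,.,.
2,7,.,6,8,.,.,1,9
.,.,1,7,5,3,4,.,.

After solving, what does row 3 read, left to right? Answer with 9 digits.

148376925

r6c6 = 7 (sole candidate).
r7c8 = 3 (sole candidate).
r8c3 = 3 (sole candidate).
r8c6 = 4 (sole candidate).
r8c7 = 5 (sole candidate).
r9c1 = 8 (sole candidate).
r9c2 = 9 (sole candidate).
r9c8 = 6 (sole candidate).
r9c9 = 2 (sole candidate).
r3c2 = 4: row 3 has {2,3,5,6}; col 2 has {1,3,6,7,8,9}; box has {7} → only 4 remains.
r5c9 = 4 (sole candidate).
r6c5 = 6 (sole candidate).
r6c7 = 1 (sole candidate).
r6c9 = 8 (sole candidate).
r7c1 = 4 (sole candidate).
r7c6 = 2 (sole candidate).
r7c9 = 7 (sole candidate).
r1c6 = 9 (sole candidate).
r1c9 = 1 (sole candidate).
r2c2 = 2 (sole candidate).
r2c3 = 9 (sole candidate).
r2c7 = 7 (sole candidate).
r2c8 = 4 (sole candidate).
r3c1 = 1: row 3 has {2,3,4,5,6}; col 1 has {2,4,7,8,9}; box has {2,4,7,9} → only 1 remains.
r3c3 = 8: row 3 has {1,2,3,4,5,6}; col 3 has {1,3,4,5,9}; box has {1,2,4,7,9} → only 8 remains.
r3c5 = 7: row 3 has {1,2,3,4,5,6,8}; col 5 has {3,5,6,8,9}; box has {3,5,6,8,9} → only 7 remains.
r3c7 = 9: row 3 has {1,2,3,4,5,6,7,8}; col 7 has {1,3,4,5,7,8}; box has {1,2,3,4,5,6,7} → only 9 remains.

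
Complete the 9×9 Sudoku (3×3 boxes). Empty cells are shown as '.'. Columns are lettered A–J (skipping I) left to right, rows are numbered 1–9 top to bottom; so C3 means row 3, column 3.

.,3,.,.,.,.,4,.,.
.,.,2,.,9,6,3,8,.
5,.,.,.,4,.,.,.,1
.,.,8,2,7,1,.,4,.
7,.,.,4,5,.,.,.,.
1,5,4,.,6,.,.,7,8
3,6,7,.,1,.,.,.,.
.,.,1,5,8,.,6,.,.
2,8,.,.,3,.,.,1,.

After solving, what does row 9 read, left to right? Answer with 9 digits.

E1 = 2 (sole candidate).
A2 = 4 (sole candidate).
B4 = 9 (sole candidate).
G4 = 5 (sole candidate).
B5 = 2 (sole candidate).
D7 = 9 (sole candidate).
A8 = 9 (sole candidate).
B8 = 4 (sole candidate).
C9 = 5: row 9 has {1,2,3,8}; col 3 has {1,2,4,7,8}; box has {1,2,3,4,6,7,8,9} → only 5 remains.
B3 = 7 (sole candidate).
A4 = 6 (sole candidate).
J4 = 3 (sole candidate).
C5 = 3 (sole candidate).
D6 = 3 (sole candidate).
F6 = 9 (sole candidate).
G6 = 2 (sole candidate).
G7 = 8 (sole candidate).
A1 = 8 (sole candidate).
B2 = 1 (sole candidate).
D2 = 7 (sole candidate).
J2 = 5 (sole candidate).
D3 = 8 (sole candidate).
F3 = 3 (sole candidate).
G3 = 9 (sole candidate).
F5 = 8 (sole candidate).
G5 = 1 (sole candidate).
D9 = 6: row 9 has {1,2,3,5,8}; col 4 has {2,3,4,5,7,8,9}; box has {1,3,5,8,9} → only 6 remains.
G9 = 7: row 9 has {1,2,3,5,6,8}; col 7 has {1,2,3,4,5,6,8,9}; box has {1,6,8} → only 7 remains.
D1 = 1 (sole candidate).
F1 = 5 (sole candidate).
H1 = 6 (sole candidate).
J1 = 7 (sole candidate).
C3 = 6 (sole candidate).
H3 = 2 (sole candidate).
H5 = 9 (sole candidate).
J5 = 6 (sole candidate).
H7 = 5 (sole candidate).
H8 = 3 (sole candidate).
J8 = 2 (sole candidate).
F9 = 4: row 9 has {1,2,3,5,6,7,8}; col 6 has {1,3,5,6,8,9}; box has {1,3,5,6,8,9} → only 4 remains.
J9 = 9: row 9 has {1,2,3,4,5,6,7,8}; col 9 has {1,2,3,5,6,7,8}; box has {1,2,3,5,6,7,8} → only 9 remains.

285634719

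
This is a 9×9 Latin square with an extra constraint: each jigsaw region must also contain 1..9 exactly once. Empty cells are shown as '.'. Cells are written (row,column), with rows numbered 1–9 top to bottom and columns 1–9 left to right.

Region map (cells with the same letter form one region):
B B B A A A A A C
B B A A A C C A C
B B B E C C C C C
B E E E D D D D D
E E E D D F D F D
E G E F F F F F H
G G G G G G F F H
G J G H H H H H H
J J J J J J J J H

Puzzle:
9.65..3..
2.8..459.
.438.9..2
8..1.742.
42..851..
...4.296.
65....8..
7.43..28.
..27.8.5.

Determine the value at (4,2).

(1,6) = 1: row 1 has {3,5,6,9}; col 6 has {2,4,5,7,8,9}; region has {3,5,8,9} → only 1 remains.
(2,4) = 6: row 2 has {2,4,5,8,9}; col 4 has {1,3,4,5,7,8}; region has {1,3,5,8,9} → only 6 remains.
(2,5) = 7: row 2 has {2,4,5,6,8,9}; col 5 has {8}; region has {1,3,5,6,8,9} → only 7 remains.
(5,4) = 9: row 5 has {1,2,4,5,8}; col 4 has {1,3,4,5,6,7,8}; region has {1,2,4,7,8} → only 9 remains.
(7,4) = 2: row 7 has {5,6,8}; col 4 has {1,3,4,5,6,7,8,9}; region has {4,5,6,7} → only 2 remains.
(7,6) = 3: row 7 has {2,5,6,8}; col 6 has {1,2,4,5,7,8,9}; region has {2,4,5,6,7} → only 3 remains.
(8,6) = 6: row 8 has {2,3,4,7,8}; col 6 has {1,2,3,4,5,7,8,9}; region has {2,3,8} → only 6 remains.
(9,7) = 6: row 9 has {2,5,7,8}; col 7 has {1,2,3,4,5,8,9}; region has {2,5,7,8} → only 6 remains.
(1,2) = 7: row 1 has {1,3,5,6,9}; col 2 has {2,4,5}; region has {2,3,4,6,8,9} → only 7 remains.
(1,8) = 4: row 1 has {1,3,5,6,7,9}; col 8 has {2,5,6,8,9}; region has {1,3,5,6,7,8,9} → only 4 remains.
(1,9) = 8: row 1 has {1,3,4,5,6,7,9}; col 9 has {2}; region has {2,4,5,9} → only 8 remains.
(2,2) = 1: row 2 has {2,4,5,6,7,8,9}; col 2 has {2,4,5,7}; region has {2,3,4,6,7,8,9} → only 1 remains.
(2,9) = 3: row 2 has {1,2,4,5,6,7,8,9}; col 9 has {2,8}; region has {2,4,5,8,9} → only 3 remains.
(3,1) = 5: row 3 has {2,3,4,8,9}; col 1 has {2,4,6,7,8,9}; region has {1,2,3,4,6,7,8,9} → only 5 remains.
(3,7) = 7: row 3 has {2,3,4,5,8,9}; col 7 has {1,2,3,4,5,6,8,9}; region has {2,3,4,5,8,9} → only 7 remains.
(3,8) = 1: row 3 has {2,3,4,5,7,8,9}; col 8 has {2,4,5,6,8,9}; region has {2,3,4,5,7,8,9} → only 1 remains.
(5,3) = 7: row 5 has {1,2,4,5,8,9}; col 3 has {2,3,4,6,8}; region has {1,2,4,8} → only 7 remains.
(5,8) = 3: row 5 has {1,2,4,5,7,8,9}; col 8 has {1,2,4,5,6,8,9}; region has {2,4,5,6,8,9} → only 3 remains.
(5,9) = 6: row 5 has {1,2,3,4,5,7,8,9}; col 9 has {2,3,8}; region has {1,2,4,7,8,9} → only 6 remains.
(6,1) = 3: row 6 has {2,4,6,9}; col 1 has {2,4,5,6,7,8,9}; region has {1,2,4,7,8} → only 3 remains.
(6,2) = 8: row 6 has {2,3,4,6,9}; col 2 has {1,2,4,5,7}; region has {2,3,4,5,6,7} → only 8 remains.
(6,3) = 5: row 6 has {2,3,4,6,8,9}; col 3 has {2,3,4,6,7,8}; region has {1,2,3,4,7,8} → only 5 remains.
(6,5) = 1: row 6 has {2,3,4,5,6,8,9}; col 5 has {7,8}; region has {2,3,4,5,6,8,9} → only 1 remains.
(6,9) = 7: row 6 has {1,2,3,4,5,6,8,9}; col 9 has {2,3,6,8}; region has {2,3,6,8} → only 7 remains.
(7,5) = 9: row 7 has {2,3,5,6,8}; col 5 has {1,7,8}; region has {2,3,4,5,6,7,8} → only 9 remains.
(7,8) = 7: row 7 has {2,3,5,6,8,9}; col 8 has {1,2,3,4,5,6,8,9}; region has {1,2,3,4,5,6,8,9} → only 7 remains.
(8,2) = 9: row 8 has {2,3,4,6,7,8}; col 2 has {1,2,4,5,7,8}; region has {2,5,6,7,8} → only 9 remains.
(8,5) = 5: row 8 has {2,3,4,6,7,8,9}; col 5 has {1,7,8,9}; region has {2,3,6,7,8} → only 5 remains.
(8,9) = 1: row 8 has {2,3,4,5,6,7,8,9}; col 9 has {2,3,6,7,8}; region has {2,3,5,6,7,8} → only 1 remains.
(9,1) = 1: row 9 has {2,5,6,7,8}; col 1 has {2,3,4,5,6,7,8,9}; region has {2,5,6,7,8,9} → only 1 remains.
(9,2) = 3: row 9 has {1,2,5,6,7,8}; col 2 has {1,2,4,5,7,8,9}; region has {1,2,5,6,7,8,9} → only 3 remains.
(9,5) = 4: row 9 has {1,2,3,5,6,7,8}; col 5 has {1,5,7,8,9}; region has {1,2,3,5,6,7,8,9} → only 4 remains.
(9,9) = 9: row 9 has {1,2,3,4,5,6,7,8}; col 9 has {1,2,3,6,7,8}; region has {1,2,3,5,6,7,8} → only 9 remains.
(1,5) = 2: row 1 has {1,3,4,5,6,7,8,9}; col 5 has {1,4,5,7,8,9}; region has {1,3,4,5,6,7,8,9} → only 2 remains.
(3,5) = 6: row 3 has {1,2,3,4,5,7,8,9}; col 5 has {1,2,4,5,7,8,9}; region has {1,2,3,4,5,7,8,9} → only 6 remains.
(4,2) = 6: row 4 has {1,2,4,7,8}; col 2 has {1,2,3,4,5,7,8,9}; region has {1,2,3,4,5,7,8} → only 6 remains.

6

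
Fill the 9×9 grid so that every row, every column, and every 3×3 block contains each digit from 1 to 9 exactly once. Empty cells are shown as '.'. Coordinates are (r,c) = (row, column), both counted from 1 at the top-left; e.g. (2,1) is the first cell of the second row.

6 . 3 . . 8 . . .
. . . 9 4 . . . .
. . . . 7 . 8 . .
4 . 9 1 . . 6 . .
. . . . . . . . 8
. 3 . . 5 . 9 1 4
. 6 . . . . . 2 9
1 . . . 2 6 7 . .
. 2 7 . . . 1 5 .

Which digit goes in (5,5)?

(1,5) = 1 (sole candidate).
(8,9) = 3 (sole candidate).
(9,9) = 6 (sole candidate).
(7,7) = 4 (sole candidate).
(8,8) = 8 (sole candidate).
(2,8) = 6 (hidden single in row 2).
(3,4) = 6 (hidden single in row 3).
(6,3) = 6 (hidden single in row 6).
(5,5) = 6: in row 5, 6 can only go here (every other open cell in that row sees a 6).

6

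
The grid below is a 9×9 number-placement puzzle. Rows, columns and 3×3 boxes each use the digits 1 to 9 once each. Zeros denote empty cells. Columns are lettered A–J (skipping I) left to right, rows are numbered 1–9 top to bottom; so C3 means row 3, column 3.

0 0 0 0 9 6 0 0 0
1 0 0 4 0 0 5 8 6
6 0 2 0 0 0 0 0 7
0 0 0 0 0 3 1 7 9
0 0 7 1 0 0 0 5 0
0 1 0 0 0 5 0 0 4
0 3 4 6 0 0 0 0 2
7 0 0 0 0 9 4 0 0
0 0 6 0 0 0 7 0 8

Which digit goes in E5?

6

J5 = 3 (sole candidate).
G7 = 9 (sole candidate).
H7 = 1 (sole candidate).
J8 = 5 (sole candidate).
H9 = 3 (sole candidate).
J1 = 1 (sole candidate).
G3 = 3 (sole candidate).
H8 = 6 (sole candidate).
G1 = 2 (sole candidate).
H1 = 4 (sole candidate).
H3 = 9 (sole candidate).
H6 = 2 (sole candidate).
B3 = 4 (hidden single in row 3).
C8 = 1 (hidden single in column 3).
D6 = 9 (hidden single in column 4).
E6 = 7 (hidden single in row 6).
G6 = 6 (hidden single in row 6).
G5 = 8 (sole candidate).
F7 = 7 (hidden single in row 7).
F2 = 2 (sole candidate).
F5 = 4 (sole candidate).
F9 = 1 (sole candidate).
E2 = 3 (sole candidate).
F3 = 8 (sole candidate).
C2 = 9 (sole candidate).
D3 = 5 (sole candidate).
E3 = 1 (sole candidate).
D9 = 2 (sole candidate).
D1 = 7 (sole candidate).
B2 = 7 (sole candidate).
D4 = 8 (sole candidate).
D8 = 3 (sole candidate).
E8 = 8 (sole candidate).
C4 = 5 (sole candidate).
E7 = 5 (sole candidate).
B8 = 2 (sole candidate).
E9 = 4 (sole candidate).
B4 = 6 (sole candidate).
E4 = 2 (sole candidate).
B5 = 9 (sole candidate).
E5 = 6: row 5 has {1,3,4,5,7,8,9}; col 5 has {1,2,3,4,5,7,8,9}; box has {1,2,3,4,5,7,8,9} → only 6 remains.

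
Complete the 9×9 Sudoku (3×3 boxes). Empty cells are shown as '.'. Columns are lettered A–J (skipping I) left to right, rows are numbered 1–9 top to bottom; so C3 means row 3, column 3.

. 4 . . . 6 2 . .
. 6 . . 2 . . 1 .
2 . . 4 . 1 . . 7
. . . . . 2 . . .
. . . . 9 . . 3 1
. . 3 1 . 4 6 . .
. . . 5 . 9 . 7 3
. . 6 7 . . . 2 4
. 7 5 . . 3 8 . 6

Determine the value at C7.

G7 = 1: row 7 has {3,5,7,9}; col 7 has {2,6,8}; box has {2,3,4,6,7,8} → only 1 remains.
F8 = 8: row 8 has {2,4,6,7}; col 6 has {1,2,3,4,6,9}; box has {3,5,7,9} → only 8 remains.
D9 = 2: row 9 has {3,5,6,7,8}; col 4 has {1,4,5,7}; box has {3,5,7,8,9} → only 2 remains.
H9 = 9: row 9 has {2,3,5,6,7,8}; col 8 has {1,2,3,7}; box has {1,2,3,4,6,7,8} → only 9 remains.
E8 = 1: row 8 has {2,4,6,7,8}; col 5 has {2,9}; box has {2,3,5,7,8,9} → only 1 remains.
G8 = 5: row 8 has {1,2,4,6,7,8}; col 7 has {1,2,6,8}; box has {1,2,3,4,6,7,8,9} → only 5 remains.
E9 = 4: row 9 has {2,3,5,6,7,8,9}; col 5 has {1,2,9}; box has {1,2,3,5,7,8,9} → only 4 remains.
E7 = 6: row 7 has {1,3,5,7,9}; col 5 has {1,2,4,9}; box has {1,2,3,4,5,7,8,9} → only 6 remains.
A9 = 1: row 9 has {2,3,4,5,6,7,8,9}; col 1 has {2}; box has {5,6,7} → only 1 remains.
C1 = 1: in row 1, 1 can only go here (every other open cell in that row sees a 1).
G2 = 4: in row 2, 4 can only go here (every other open cell in that row sees a 4).
G5 = 7: row 5 has {1,3,9}; col 7 has {1,2,4,5,6,8}; box has {1,3,6} → only 7 remains.
G4 = 9: row 4 has {2}; col 7 has {1,2,4,5,6,7,8}; box has {1,3,6,7} → only 9 remains.
F5 = 5: row 5 has {1,3,7,9}; col 6 has {1,2,3,4,6,8,9}; box has {1,2,4,9} → only 5 remains.
F2 = 7: row 2 has {1,2,4,6}; col 6 has {1,2,3,4,5,6,8,9}; box has {1,2,4,6} → only 7 remains.
G3 = 3: row 3 has {1,2,4,7}; col 7 has {1,2,4,5,6,7,8,9}; box has {1,2,4,7} → only 3 remains.
A1 = 7: in row 1, 7 can only go here (every other open cell in that row sees a 7).
H3 = 6: in row 3, 6 can only go here (every other open cell in that row sees a 6).
B4 = 1: in row 4, 1 can only go here (every other open cell in that row sees a 1).
E6 = 7: in row 6, 7 can only go here (every other open cell in that row sees a 7).
C4 = 7: in row 4, 7 can only go here (every other open cell in that row sees a 7).
B8 = 3: in column 2, 3 can only go here (every other open cell in that column sees a 3).
A8 = 9: row 8 has {1,2,3,4,5,6,7,8}; col 1 has {1,2,7}; box has {1,3,5,6,7} → only 9 remains.
B6 = 9: in row 6, 9 can only go here (every other open cell in that row sees a 9).
C3 = 9: in row 3, 9 can only go here (every other open cell in that row sees a 9).
C2 = 8: row 2 has {1,2,4,6,7}; col 3 has {1,3,5,6,7,9}; box has {1,2,4,6,7,9} → only 8 remains.
B3 = 5: row 3 has {1,2,3,4,6,7,9}; col 2 has {1,3,4,6,7,9}; box has {1,2,4,6,7,8,9} → only 5 remains.
E3 = 8: row 3 has {1,2,3,4,5,6,7,9}; col 5 has {1,2,4,6,7,9}; box has {1,2,4,6,7} → only 8 remains.
E4 = 3: row 4 has {1,2,7,9}; col 5 has {1,2,4,6,7,8,9}; box has {1,2,4,5,7,9} → only 3 remains.
E1 = 5: row 1 has {1,2,4,6,7}; col 5 has {1,2,3,4,6,7,8,9}; box has {1,2,4,6,7,8} → only 5 remains.
H1 = 8: row 1 has {1,2,4,5,6,7}; col 8 has {1,2,3,6,7,9}; box has {1,2,3,4,6,7} → only 8 remains.
J1 = 9: row 1 has {1,2,4,5,6,7,8}; col 9 has {1,3,4,6,7}; box has {1,2,3,4,6,7,8} → only 9 remains.
A2 = 3: row 2 has {1,2,4,6,7,8}; col 1 has {1,2,7,9}; box has {1,2,4,5,6,7,8,9} → only 3 remains.
D2 = 9: row 2 has {1,2,3,4,6,7,8}; col 4 has {1,2,4,5,7}; box has {1,2,4,5,6,7,8} → only 9 remains.
J2 = 5: row 2 has {1,2,3,4,6,7,8,9}; col 9 has {1,3,4,6,7,9}; box has {1,2,3,4,6,7,8,9} → only 5 remains.
J4 = 8: row 4 has {1,2,3,7,9}; col 9 has {1,3,4,5,6,7,9}; box has {1,3,6,7,9} → only 8 remains.
H6 = 5: row 6 has {1,3,4,6,7,9}; col 8 has {1,2,3,6,7,8,9}; box has {1,3,6,7,8,9} → only 5 remains.
J6 = 2: row 6 has {1,3,4,5,6,7,9}; col 9 has {1,3,4,5,6,7,8,9}; box has {1,3,5,6,7,8,9} → only 2 remains.
D1 = 3: row 1 has {1,2,4,5,6,7,8,9}; col 4 has {1,2,4,5,7,9}; box has {1,2,4,5,6,7,8,9} → only 3 remains.
D4 = 6: row 4 has {1,2,3,7,8,9}; col 4 has {1,2,3,4,5,7,9}; box has {1,2,3,4,5,7,9} → only 6 remains.
H4 = 4: row 4 has {1,2,3,6,7,8,9}; col 8 has {1,2,3,5,6,7,8,9}; box has {1,2,3,5,6,7,8,9} → only 4 remains.
D5 = 8: row 5 has {1,3,5,7,9}; col 4 has {1,2,3,4,5,6,7,9}; box has {1,2,3,4,5,6,7,9} → only 8 remains.
A6 = 8: row 6 has {1,2,3,4,5,6,7,9}; col 1 has {1,2,3,7,9}; box has {1,3,7,9} → only 8 remains.
A7 = 4: row 7 has {1,3,5,6,7,9}; col 1 has {1,2,3,7,8,9}; box has {1,3,5,6,7,9} → only 4 remains.
C7 = 2: row 7 has {1,3,4,5,6,7,9}; col 3 has {1,3,5,6,7,8,9}; box has {1,3,4,5,6,7,9} → only 2 remains.

2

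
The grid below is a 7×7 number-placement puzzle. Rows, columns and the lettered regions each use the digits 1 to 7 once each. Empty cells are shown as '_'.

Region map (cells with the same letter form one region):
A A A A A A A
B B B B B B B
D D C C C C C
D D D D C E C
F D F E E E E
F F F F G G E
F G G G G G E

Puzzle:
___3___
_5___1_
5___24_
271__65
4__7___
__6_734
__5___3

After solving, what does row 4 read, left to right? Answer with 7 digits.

2714365

r4c4 = 4: row 4 has {1,2,5,6,7}; col 4 has {3,7}; region has {1,2,5,7} → only 4 remains.
r4c5 = 3: row 4 has {1,2,4,5,6,7}; col 5 has {2,7}; region has {2,4,5} → only 3 remains.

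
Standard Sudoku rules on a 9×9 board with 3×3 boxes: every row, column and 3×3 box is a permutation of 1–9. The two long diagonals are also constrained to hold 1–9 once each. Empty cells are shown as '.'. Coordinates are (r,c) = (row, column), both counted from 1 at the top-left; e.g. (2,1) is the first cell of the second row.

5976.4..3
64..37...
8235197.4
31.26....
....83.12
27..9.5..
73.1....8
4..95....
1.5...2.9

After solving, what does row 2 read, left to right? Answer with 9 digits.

(1,5) = 2 (sole candidate).
(1,8) = 8 (sole candidate).
(2,3) = 1: row 2 has {3,4,6,7}; col 3 has {3,5,7}; box has {2,3,4,5,6,7,8,9} → only 1 remains.
(2,4) = 8: row 2 has {1,3,4,6,7}; col 4 has {1,2,5,6,9}; box has {1,2,3,4,5,6,7,9} → only 8 remains.
(2,7) = 9: row 2 has {1,3,4,6,7,8}; col 7 has {2,5,7}; box has {3,4,7,8} → only 9 remains.
(2,9) = 5: row 2 has {1,3,4,6,7,8,9}; col 9 has {2,3,4,8,9}; box has {3,4,7,8,9} → only 5 remains.
(3,8) = 6 (sole candidate).
(4,6) = 5 (sole candidate).
(4,9) = 7 (sole candidate).
(5,1) = 9 (sole candidate).
(6,4) = 4 (sole candidate).
(6,6) = 1 (sole candidate).
(6,8) = 3 (sole candidate).
(6,9) = 6 (sole candidate).
(7,5) = 4 (sole candidate).
(7,7) = 6 (sole candidate).
(7,8) = 5 (sole candidate).
(8,2) = 6 (sole candidate).
(8,8) = 7 (sole candidate).
(8,9) = 1 (sole candidate).
(9,2) = 8 (sole candidate).
(9,5) = 7 (sole candidate).
(9,6) = 6 (sole candidate).
(9,8) = 4 (sole candidate).
(1,7) = 1 (sole candidate).
(2,8) = 2: row 2 has {1,3,4,5,6,7,8,9}; col 8 has {1,3,4,5,6,7,8}; box has {1,3,4,5,6,7,8,9}; anti-diagonal has {1,3,4,5,6,7,8} → only 2 remains.

641837925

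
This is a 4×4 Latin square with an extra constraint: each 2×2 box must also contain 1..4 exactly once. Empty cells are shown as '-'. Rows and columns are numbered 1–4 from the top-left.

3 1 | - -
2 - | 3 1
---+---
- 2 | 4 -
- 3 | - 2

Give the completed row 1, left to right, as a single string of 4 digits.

R1C3 = 2: row 1 has {1,3}; col 3 has {3,4}; box has {1,3} → only 2 remains.
R1C4 = 4: row 1 has {1,2,3}; col 4 has {1,2}; box has {1,2,3} → only 4 remains.

3124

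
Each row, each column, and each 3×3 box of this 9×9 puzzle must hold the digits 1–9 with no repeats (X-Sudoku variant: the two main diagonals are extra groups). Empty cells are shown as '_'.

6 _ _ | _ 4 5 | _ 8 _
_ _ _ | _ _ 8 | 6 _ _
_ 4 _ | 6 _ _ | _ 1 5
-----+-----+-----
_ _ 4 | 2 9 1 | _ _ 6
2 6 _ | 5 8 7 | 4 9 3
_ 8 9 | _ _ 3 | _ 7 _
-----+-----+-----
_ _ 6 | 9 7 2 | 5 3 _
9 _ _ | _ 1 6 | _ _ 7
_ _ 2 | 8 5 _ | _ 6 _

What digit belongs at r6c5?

r3c3 = 7: row 3 has {1,4,5,6}; col 3 has {2,4,6,9}; box has {4,6}; main diagonal has {2,3,5,6,8} → only 7 remains.
r3c6 = 9: row 3 has {1,4,5,6,7}; col 6 has {1,2,3,5,6,7,8}; box has {4,5,6,8} → only 9 remains.
r4c7 = 8: row 4 has {1,2,4,6,9}; col 7 has {4,5,6}; box has {3,4,6,7,9} → only 8 remains.
r4c8 = 5: row 4 has {1,2,4,6,8,9}; col 8 has {1,3,6,7,8,9}; box has {3,4,6,7,8,9} → only 5 remains.
r5c3 = 1: row 5 has {2,3,4,5,6,7,8,9}; col 3 has {2,4,6,7,9}; box has {2,4,6,8,9} → only 1 remains.
r6c1 = 5: row 6 has {3,7,8,9}; col 1 has {2,6,9}; box has {1,2,4,6,8,9} → only 5 remains.
r6c4 = 4: row 6 has {3,5,7,8,9}; col 4 has {2,5,6,8,9}; box has {1,2,3,5,7,8,9}; anti-diagonal has {1,6,8} → only 4 remains.
r6c5 = 6: row 6 has {3,4,5,7,8,9}; col 5 has {1,4,5,7,8,9}; box has {1,2,3,4,5,7,8,9} → only 6 remains.

6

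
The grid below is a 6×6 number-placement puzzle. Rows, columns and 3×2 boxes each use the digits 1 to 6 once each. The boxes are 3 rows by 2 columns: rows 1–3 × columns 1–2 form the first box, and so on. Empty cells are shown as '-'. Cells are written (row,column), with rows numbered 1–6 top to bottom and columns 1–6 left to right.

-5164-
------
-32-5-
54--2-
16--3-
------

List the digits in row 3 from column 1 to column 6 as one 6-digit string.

632451

(1,1) = 2 (sole candidate).
(1,6) = 3 (sole candidate).
(2,2) = 1 (sole candidate).
(2,5) = 6 (sole candidate).
(2,6) = 2 (sole candidate).
(3,4) = 4: row 3 has {2,3,5}; col 4 has {6}; box has {1,2,6} → only 4 remains.
(3,6) = 1: row 3 has {2,3,4,5}; col 6 has {2,3}; box has {2,3,4,5,6} → only 1 remains.
(4,6) = 6 (sole candidate).
(6,1) = 3 (sole candidate).
(6,2) = 2 (sole candidate).
(6,5) = 1 (sole candidate).
(2,1) = 4 (sole candidate).
(3,1) = 6: row 3 has {1,2,3,4,5}; col 1 has {1,2,3,4,5}; box has {1,2,3,4,5} → only 6 remains.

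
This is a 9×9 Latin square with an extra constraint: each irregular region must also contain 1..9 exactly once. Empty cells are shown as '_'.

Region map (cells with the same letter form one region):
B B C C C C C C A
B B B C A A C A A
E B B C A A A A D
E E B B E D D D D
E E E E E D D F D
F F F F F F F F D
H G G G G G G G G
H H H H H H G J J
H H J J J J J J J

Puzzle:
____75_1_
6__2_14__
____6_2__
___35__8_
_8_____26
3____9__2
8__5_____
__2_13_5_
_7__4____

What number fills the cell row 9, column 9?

row 6, column 5 = 8 (sole candidate).
row 4, column 2 = 6 (hidden single in row 4).
row 4, column 1 = 2 (hidden single in row 4).
row 1, column 2 = 2 (hidden single in row 1).
row 5, column 7 = 5 (hidden single in row 5).
row 9, column 6 = 2 (hidden single in row 9).
row 9, column 1 = 5 (hidden single in row 9).
row 7, column 5 = 2 (hidden single in row 7).
row 7, column 2 = 3 (hidden single in column 2).
row 3, column 6 = 8 (hidden single in column 6).
row 7, column 6 = 6 (hidden single in column 6).
row 3, column 4 = 9 (sole candidate).
row 2, column 3 = 8 (hidden single in row 2).
row 8, column 4 = 6 (hidden single in row 8).
row 1, column 4 = 8 (sole candidate).
row 9, column 4 = 1 (sole candidate).
row 2, column 9 = 5 (hidden single in column 9).
row 2, column 2 = 9 (sole candidate).
row 2, column 5 = 3 (sole candidate).
row 2, column 8 = 7 (sole candidate).
row 3, column 8 = 4 (sole candidate).
row 5, column 5 = 9 (sole candidate).
row 6, column 8 = 6 (sole candidate).
row 7, column 8 = 9 (sole candidate).
row 8, column 2 = 4 (sole candidate).
row 9, column 8 = 3 (sole candidate).
row 1, column 1 = 4 (sole candidate).
row 1, column 9 = 9 (sole candidate).
row 8, column 1 = 9 (sole candidate).
row 9, column 9 = 8: row 9 has {1,2,3,4,5,7}; col 9 has {2,5,6,9}; region has {1,2,3,4,5} → only 8 remains.

8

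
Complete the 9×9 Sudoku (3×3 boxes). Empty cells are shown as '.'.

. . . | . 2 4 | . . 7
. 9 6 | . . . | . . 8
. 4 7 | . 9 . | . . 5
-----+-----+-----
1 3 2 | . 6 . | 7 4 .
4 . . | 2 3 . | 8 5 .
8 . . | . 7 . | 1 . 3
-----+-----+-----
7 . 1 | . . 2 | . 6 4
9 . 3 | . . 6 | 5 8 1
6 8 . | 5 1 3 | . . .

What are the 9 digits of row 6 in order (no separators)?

R2C5 = 5: row 2 has {6,8,9}; col 5 has {1,2,3,6,7,9}; box has {2,4,9} → only 5 remains.
R4C9 = 9: row 4 has {1,2,3,4,6,7}; col 9 has {1,3,4,5,7,8}; box has {1,3,4,5,7,8} → only 9 remains.
R5C3 = 9: row 5 has {2,3,4,5,8}; col 3 has {1,2,3,6,7}; box has {1,2,3,4,8} → only 9 remains.
R5C6 = 1: row 5 has {2,3,4,5,8,9}; col 6 has {2,3,4,6}; box has {2,3,6,7} → only 1 remains.
R5C9 = 6: row 5 has {1,2,3,4,5,8,9}; col 9 has {1,3,4,5,7,8,9}; box has {1,3,4,5,7,8,9} → only 6 remains.
R6C3 = 5: row 6 has {1,3,7,8}; col 3 has {1,2,3,6,7,9}; box has {1,2,3,4,8,9} → only 5 remains.
R6C6 = 9: row 6 has {1,3,5,7,8}; col 6 has {1,2,3,4,6}; box has {1,2,3,6,7} → only 9 remains.
R6C8 = 2: row 6 has {1,3,5,7,8,9}; col 8 has {4,5,6,8}; box has {1,3,4,5,6,7,8,9} → only 2 remains.
R7C2 = 5: row 7 has {1,2,4,6,7}; col 2 has {3,4,8,9}; box has {1,3,6,7,8,9} → only 5 remains.
R7C5 = 8: row 7 has {1,2,4,5,6,7}; col 5 has {1,2,3,5,6,7,9}; box has {1,2,3,5,6} → only 8 remains.
R8C2 = 2: row 8 has {1,3,5,6,8,9}; col 2 has {3,4,5,8,9}; box has {1,3,5,6,7,8,9} → only 2 remains.
R8C5 = 4: row 8 has {1,2,3,5,6,8,9}; col 5 has {1,2,3,5,6,7,8,9}; box has {1,2,3,5,6,8} → only 4 remains.
R9C3 = 4: row 9 has {1,3,5,6,8}; col 3 has {1,2,3,5,6,7,9}; box has {1,2,3,5,6,7,8,9} → only 4 remains.
R9C9 = 2: row 9 has {1,3,4,5,6,8}; col 9 has {1,3,4,5,6,7,8,9}; box has {1,4,5,6,8} → only 2 remains.
R1C2 = 1: row 1 has {2,4,7}; col 2 has {2,3,4,5,8,9}; box has {4,6,7,9} → only 1 remains.
R1C3 = 8: row 1 has {1,2,4,7}; col 3 has {1,2,3,4,5,6,7,9}; box has {1,4,6,7,9} → only 8 remains.
R2C6 = 7: row 2 has {5,6,8,9}; col 6 has {1,2,3,4,6,9}; box has {2,4,5,9} → only 7 remains.
R3C6 = 8: row 3 has {4,5,7,9}; col 6 has {1,2,3,4,6,7,9}; box has {2,4,5,7,9} → only 8 remains.
R4C4 = 8: row 4 has {1,2,3,4,6,7,9}; col 4 has {2,5}; box has {1,2,3,6,7,9} → only 8 remains.
R4C6 = 5: row 4 has {1,2,3,4,6,7,8,9}; col 6 has {1,2,3,4,6,7,8,9}; box has {1,2,3,6,7,8,9} → only 5 remains.
R5C2 = 7: row 5 has {1,2,3,4,5,6,8,9}; col 2 has {1,2,3,4,5,8,9}; box has {1,2,3,4,5,8,9} → only 7 remains.
R6C2 = 6: row 6 has {1,2,3,5,7,8,9}; col 2 has {1,2,3,4,5,7,8,9}; box has {1,2,3,4,5,7,8,9} → only 6 remains.
R6C4 = 4: row 6 has {1,2,3,5,6,7,8,9}; col 4 has {2,5,8}; box has {1,2,3,5,6,7,8,9} → only 4 remains.

865479123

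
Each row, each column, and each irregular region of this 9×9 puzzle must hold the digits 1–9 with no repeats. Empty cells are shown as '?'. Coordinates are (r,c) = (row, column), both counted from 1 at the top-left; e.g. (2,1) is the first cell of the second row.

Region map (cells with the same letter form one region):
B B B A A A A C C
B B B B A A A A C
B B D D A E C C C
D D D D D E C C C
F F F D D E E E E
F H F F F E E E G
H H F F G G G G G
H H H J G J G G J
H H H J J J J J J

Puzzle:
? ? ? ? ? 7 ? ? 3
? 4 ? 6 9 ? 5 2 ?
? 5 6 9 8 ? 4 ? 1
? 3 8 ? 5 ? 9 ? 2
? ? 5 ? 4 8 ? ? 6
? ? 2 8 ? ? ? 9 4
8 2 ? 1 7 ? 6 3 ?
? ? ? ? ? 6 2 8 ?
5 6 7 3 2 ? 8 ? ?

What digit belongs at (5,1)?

9

(1,4) = 4 (sole candidate).
(1,7) = 1 (sole candidate).
(2,6) = 3 (sole candidate).
(3,6) = 2 (sole candidate).
(3,8) = 7 (sole candidate).
(4,4) = 7 (sole candidate).
(4,8) = 6 (sole candidate).
(5,4) = 2 (sole candidate).
(5,8) = 1 (sole candidate).
(6,2) = 1 (sole candidate).
(6,6) = 5 (sole candidate).
(7,6) = 9 (sole candidate).
(7,9) = 5 (sole candidate).
(8,2) = 9 (sole candidate).
(8,4) = 5 (sole candidate).
(8,5) = 1 (sole candidate).
(8,9) = 7 (sole candidate).
(9,8) = 4 (sole candidate).
(9,9) = 9 (sole candidate).
(1,2) = 8 (sole candidate).
(1,3) = 9 (sole candidate).
(1,5) = 6 (sole candidate).
(1,8) = 5 (sole candidate).
(2,3) = 1 (sole candidate).
(2,9) = 8 (sole candidate).
(3,1) = 3 (sole candidate).
(4,1) = 1 (sole candidate).
(4,6) = 4 (sole candidate).
(5,2) = 7 (sole candidate).
(5,7) = 3 (sole candidate).
(6,1) = 6 (sole candidate).
(6,5) = 3 (sole candidate).
(6,7) = 7 (sole candidate).
(7,3) = 4 (sole candidate).
(8,1) = 4 (sole candidate).
(8,3) = 3 (sole candidate).
(9,6) = 1 (sole candidate).
(1,1) = 2 (sole candidate).
(2,1) = 7 (sole candidate).
(5,1) = 9: row 5 has {1,2,3,4,5,6,7,8}; col 1 has {1,2,3,4,5,6,7,8}; region has {1,2,3,4,5,6,7,8} → only 9 remains.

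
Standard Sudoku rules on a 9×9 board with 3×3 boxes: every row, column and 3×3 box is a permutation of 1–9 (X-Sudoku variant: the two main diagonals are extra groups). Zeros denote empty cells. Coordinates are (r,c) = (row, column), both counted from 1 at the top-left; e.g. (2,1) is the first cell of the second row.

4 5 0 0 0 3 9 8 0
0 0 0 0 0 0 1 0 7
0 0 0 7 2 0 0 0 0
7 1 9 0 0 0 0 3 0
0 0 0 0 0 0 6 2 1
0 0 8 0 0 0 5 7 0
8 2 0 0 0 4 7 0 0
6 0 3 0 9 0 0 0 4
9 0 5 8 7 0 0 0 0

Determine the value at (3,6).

9

(4,9) = 8: row 4 has {1,3,7,9}; col 9 has {1,4,7}; box has {1,2,3,5,6,7} → only 8 remains.
(5,3) = 4: row 5 has {1,2,6}; col 3 has {3,5,8,9}; box has {1,7,8,9} → only 4 remains.
(6,9) = 9: row 6 has {5,7,8}; col 9 has {1,4,7,8}; box has {1,2,3,5,6,7,8} → only 9 remains.
(7,3) = 1: row 7 has {2,4,7,8}; col 3 has {3,4,5,8,9}; box has {2,3,5,6,8,9}; anti-diagonal has {9} → only 1 remains.
(8,2) = 7: row 8 has {3,4,6,9}; col 2 has {1,2,5}; box has {1,2,3,5,6,8,9}; anti-diagonal has {1,9} → only 7 remains.
(9,2) = 4: row 9 has {5,7,8,9}; col 2 has {1,2,5,7}; box has {1,2,3,5,6,7,8,9} → only 4 remains.
(3,3) = 6: row 3 has {2,7}; col 3 has {1,3,4,5,8,9}; box has {4,5}; main diagonal has {4,7} → only 6 remains.
(4,7) = 4: row 4 has {1,3,7,8,9}; col 7 has {1,5,6,7,9}; box has {1,2,3,5,6,7,8,9} → only 4 remains.
(5,2) = 3: row 5 has {1,2,4,6}; col 2 has {1,2,4,5,7}; box has {1,4,7,8,9} → only 3 remains.
(6,1) = 2: row 6 has {5,7,8,9}; col 1 has {4,6,7,8,9}; box has {1,3,4,7,8,9} → only 2 remains.
(6,2) = 6: row 6 has {2,5,7,8,9}; col 2 has {1,2,3,4,5,7}; box has {1,2,3,4,7,8,9} → only 6 remains.
(6,6) = 1: row 6 has {2,5,6,7,8,9}; col 6 has {3,4}; box has {}; main diagonal has {4,6,7} → only 1 remains.
(8,8) = 5: row 8 has {3,4,6,7,9}; col 8 has {2,3,7,8}; box has {4,7}; main diagonal has {1,4,6,7} → only 5 remains.
(2,1) = 3: row 2 has {1,7}; col 1 has {2,4,6,7,8,9}; box has {4,5,6} → only 3 remains.
(2,3) = 2: row 2 has {1,3,7}; col 3 has {1,3,4,5,6,8,9}; box has {3,4,5,6} → only 2 remains.
(3,1) = 1: row 3 has {2,6,7}; col 1 has {2,3,4,6,7,8,9}; box has {2,3,4,5,6} → only 1 remains.
(3,7) = 3: row 3 has {1,2,6,7}; col 7 has {1,4,5,6,7,9}; box has {1,7,8,9}; anti-diagonal has {1,7,9} → only 3 remains.
(3,8) = 4: row 3 has {1,2,3,6,7}; col 8 has {2,3,5,7,8}; box has {1,3,7,8,9} → only 4 remains.
(3,9) = 5: row 3 has {1,2,3,4,6,7}; col 9 has {1,4,7,8,9}; box has {1,3,4,7,8,9} → only 5 remains.
(4,4) = 2: row 4 has {1,3,4,7,8,9}; col 4 has {7,8}; box has {1}; main diagonal has {1,4,5,6,7} → only 2 remains.
(5,1) = 5: row 5 has {1,2,3,4,6}; col 1 has {1,2,3,4,6,7,8,9}; box has {1,2,3,4,6,7,8,9} → only 5 remains.
(5,4) = 9: row 5 has {1,2,3,4,5,6}; col 4 has {2,7,8}; box has {1,2} → only 9 remains.
(5,5) = 8: row 5 has {1,2,3,4,5,6,9}; col 5 has {2,7,9}; box has {1,2,9}; main diagonal has {1,2,4,5,6,7}; anti-diagonal has {1,3,7,9} → only 8 remains.
(5,6) = 7: row 5 has {1,2,3,4,5,6,8,9}; col 6 has {1,3,4}; box has {1,2,8,9} → only 7 remains.
(6,4) = 4: row 6 has {1,2,5,6,7,8,9}; col 4 has {2,7,8,9}; box has {1,2,7,8,9}; anti-diagonal has {1,3,7,8,9} → only 4 remains.
(6,5) = 3: row 6 has {1,2,4,5,6,7,8,9}; col 5 has {2,7,8,9}; box has {1,2,4,7,8,9} → only 3 remains.
(8,4) = 1: row 8 has {3,4,5,6,7,9}; col 4 has {2,4,7,8,9}; box has {4,7,8,9} → only 1 remains.
(8,6) = 2: row 8 has {1,3,4,5,6,7,9}; col 6 has {1,3,4,7}; box has {1,4,7,8,9} → only 2 remains.
(8,7) = 8: row 8 has {1,2,3,4,5,6,7,9}; col 7 has {1,3,4,5,6,7,9}; box has {4,5,7} → only 8 remains.
(9,6) = 6: row 9 has {4,5,7,8,9}; col 6 has {1,2,3,4,7}; box has {1,2,4,7,8,9} → only 6 remains.
(9,7) = 2: row 9 has {4,5,6,7,8,9}; col 7 has {1,3,4,5,6,7,8,9}; box has {4,5,7,8} → only 2 remains.
(9,8) = 1: row 9 has {2,4,5,6,7,8,9}; col 8 has {2,3,4,5,7,8}; box has {2,4,5,7,8} → only 1 remains.
(9,9) = 3: row 9 has {1,2,4,5,6,7,8,9}; col 9 has {1,4,5,7,8,9}; box has {1,2,4,5,7,8}; main diagonal has {1,2,4,5,6,7,8} → only 3 remains.
(1,3) = 7: row 1 has {3,4,5,8,9}; col 3 has {1,2,3,4,5,6,8,9}; box has {1,2,3,4,5,6} → only 7 remains.
(1,4) = 6: row 1 has {3,4,5,7,8,9}; col 4 has {1,2,4,7,8,9}; box has {2,3,7} → only 6 remains.
(1,5) = 1: row 1 has {3,4,5,6,7,8,9}; col 5 has {2,3,7,8,9}; box has {2,3,6,7} → only 1 remains.
(1,9) = 2: row 1 has {1,3,4,5,6,7,8,9}; col 9 has {1,3,4,5,7,8,9}; box has {1,3,4,5,7,8,9}; anti-diagonal has {1,3,4,7,8,9} → only 2 remains.
(2,2) = 9: row 2 has {1,2,3,7}; col 2 has {1,2,3,4,5,6,7}; box has {1,2,3,4,5,6,7}; main diagonal has {1,2,3,4,5,6,7,8} → only 9 remains.
(2,4) = 5: row 2 has {1,2,3,7,9}; col 4 has {1,2,4,6,7,8,9}; box has {1,2,3,6,7} → only 5 remains.
(2,5) = 4: row 2 has {1,2,3,5,7,9}; col 5 has {1,2,3,7,8,9}; box has {1,2,3,5,6,7} → only 4 remains.
(2,6) = 8: row 2 has {1,2,3,4,5,7,9}; col 6 has {1,2,3,4,6,7}; box has {1,2,3,4,5,6,7} → only 8 remains.
(2,8) = 6: row 2 has {1,2,3,4,5,7,8,9}; col 8 has {1,2,3,4,5,7,8}; box has {1,2,3,4,5,7,8,9}; anti-diagonal has {1,2,3,4,7,8,9} → only 6 remains.
(3,2) = 8: row 3 has {1,2,3,4,5,6,7}; col 2 has {1,2,3,4,5,6,7,9}; box has {1,2,3,4,5,6,7,9} → only 8 remains.
(3,6) = 9: row 3 has {1,2,3,4,5,6,7,8}; col 6 has {1,2,3,4,6,7,8}; box has {1,2,3,4,5,6,7,8} → only 9 remains.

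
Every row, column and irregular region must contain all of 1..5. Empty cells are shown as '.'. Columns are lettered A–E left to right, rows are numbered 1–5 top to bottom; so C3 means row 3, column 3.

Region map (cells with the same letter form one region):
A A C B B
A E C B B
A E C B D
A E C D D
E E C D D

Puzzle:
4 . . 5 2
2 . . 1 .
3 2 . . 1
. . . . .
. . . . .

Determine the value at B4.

3

B1 = 1 (sole candidate).
C1 = 3 (sole candidate).
D3 = 4 (sole candidate).
A4 = 5 (sole candidate).
A5 = 1 (sole candidate).
E2 = 3 (sole candidate).
C3 = 5 (sole candidate).
E4 = 4 (sole candidate).
E5 = 5 (sole candidate).
C2 = 4 (sole candidate).
B4 = 3: row 4 has {4,5}; col 2 has {1,2}; region has {1,2} → only 3 remains.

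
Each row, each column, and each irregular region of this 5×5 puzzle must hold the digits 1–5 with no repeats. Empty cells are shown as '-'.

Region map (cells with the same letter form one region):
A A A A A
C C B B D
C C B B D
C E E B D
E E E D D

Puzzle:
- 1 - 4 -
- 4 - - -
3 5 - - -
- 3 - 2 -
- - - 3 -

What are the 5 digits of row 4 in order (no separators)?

13524

R3C4 = 1: row 3 has {3,5}; col 4 has {2,3,4}; region has {2} → only 1 remains.
R4C1 = 1: row 4 has {2,3}; col 1 has {3}; region has {3,4,5} → only 1 remains.
R5C2 = 2: row 5 has {3}; col 2 has {1,3,4,5}; region has {3} → only 2 remains.
R2C1 = 2: row 2 has {4}; col 1 has {1,3}; region has {1,3,4,5} → only 2 remains.
R2C4 = 5: row 2 has {2,4}; col 4 has {1,2,3,4}; region has {1,2} → only 5 remains.
R2C5 = 1: row 2 has {2,4,5}; col 5 has {}; region has {3} → only 1 remains.
R3C3 = 4: row 3 has {1,3,5}; col 3 has {}; region has {1,2,5} → only 4 remains.
R3C5 = 2: row 3 has {1,3,4,5}; col 5 has {1}; region has {1,3} → only 2 remains.
R4C3 = 5: row 4 has {1,2,3}; col 3 has {4}; region has {2,3} → only 5 remains.
R4C5 = 4: row 4 has {1,2,3,5}; col 5 has {1,2}; region has {1,2,3} → only 4 remains.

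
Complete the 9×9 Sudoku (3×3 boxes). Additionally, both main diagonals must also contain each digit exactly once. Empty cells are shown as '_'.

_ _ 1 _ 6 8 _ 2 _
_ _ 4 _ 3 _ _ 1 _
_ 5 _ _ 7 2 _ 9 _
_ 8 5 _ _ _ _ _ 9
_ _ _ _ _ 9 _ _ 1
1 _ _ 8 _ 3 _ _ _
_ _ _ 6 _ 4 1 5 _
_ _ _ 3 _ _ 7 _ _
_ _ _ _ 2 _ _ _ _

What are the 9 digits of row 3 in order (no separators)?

row 2, column 6 = 5 (sole candidate).
row 8, column 6 = 1 (sole candidate).
row 9, column 6 = 7 (sole candidate).
row 2, column 4 = 9 (sole candidate).
row 4, column 6 = 6 (sole candidate).
row 9, column 4 = 5 (sole candidate).
row 1, column 4 = 4 (sole candidate).
row 3, column 4 = 1: row 3 has {2,5,7,9}; col 4 has {3,4,5,6,8,9}; box has {2,3,4,5,6,7,8,9} → only 1 remains.
row 4, column 5 = 1 (hidden single in row 4).
row 8, column 1 = 5 (hidden single in row 8).
row 9, column 2 = 1 (hidden single in row 9).
row 9, column 7 = 9 (hidden single in column 7).
row 5, column 5 = 5 (hidden single in main diagonal).
row 1, column 1 = 9 (hidden single in main diagonal).
row 6, column 5 = 4 (sole candidate).
row 1, column 7 = 5 (hidden single in row 1).
row 6, column 9 = 5 (hidden single in row 6).
Singles propagation stalls; row 3, column 3 is still open with candidates {6,8}.
  Try row 3, column 3 = 6: then box 7 has no cell left for 6 — contradiction.
So row 3, column 3 = 8.
row 9, column 8 = 8 (hidden single in row 9).
row 5, column 7 = 8 (hidden single in row 5).
row 2, column 7 = 6 (sole candidate).
row 6, column 7 = 2 (sole candidate).
row 2, column 9 = 8 (hidden single in row 2).
row 3, column 1 = 6: in row 3, 6 can only go here (every other open cell in that row sees a 6).
row 8, column 5 = 8 (hidden single in row 8).
row 7, column 5 = 9 (sole candidate).
row 7, column 1 = 8 (hidden single in row 7).
row 1, column 9 = 7 (hidden single in column 9).
row 1, column 2 = 3 (sole candidate).
row 7, column 2 = 7 (hidden single in row 7).
row 2, column 2 = 2 (sole candidate).
row 4, column 4 = 7 (sole candidate).
row 5, column 4 = 2 (sole candidate).
row 2, column 1 = 7 (sole candidate).
row 4, column 1 = 2 (hidden single in row 4).
row 7, column 9 = 3 (hidden single in box 9).
row 3, column 9 = 4: row 3 has {1,2,5,6,7,8,9}; col 9 has {1,3,5,7,8,9}; box has {1,2,5,6,7,8,9} → only 4 remains.
row 7, column 3 = 2 (sole candidate).
row 9, column 9 = 6 (sole candidate).
row 3, column 7 = 3: row 3 has {1,2,4,5,6,7,8,9}; col 7 has {1,2,5,6,7,8,9}; box has {1,2,4,5,6,7,8,9}; anti-diagonal has {1,2,5,6,7,8} → only 3 remains.

658172394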